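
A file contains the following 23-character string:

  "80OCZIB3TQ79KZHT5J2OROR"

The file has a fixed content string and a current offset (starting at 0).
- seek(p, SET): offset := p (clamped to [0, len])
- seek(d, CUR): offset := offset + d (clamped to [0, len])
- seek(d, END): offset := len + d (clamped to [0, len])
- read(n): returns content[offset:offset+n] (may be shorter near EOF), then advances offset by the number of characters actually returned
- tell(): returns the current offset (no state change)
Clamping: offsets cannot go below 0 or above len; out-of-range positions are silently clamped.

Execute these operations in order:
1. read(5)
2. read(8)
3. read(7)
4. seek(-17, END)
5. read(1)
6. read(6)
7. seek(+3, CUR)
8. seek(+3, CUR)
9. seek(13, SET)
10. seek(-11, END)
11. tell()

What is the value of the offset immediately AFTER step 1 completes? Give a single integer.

Answer: 5

Derivation:
After 1 (read(5)): returned '80OCZ', offset=5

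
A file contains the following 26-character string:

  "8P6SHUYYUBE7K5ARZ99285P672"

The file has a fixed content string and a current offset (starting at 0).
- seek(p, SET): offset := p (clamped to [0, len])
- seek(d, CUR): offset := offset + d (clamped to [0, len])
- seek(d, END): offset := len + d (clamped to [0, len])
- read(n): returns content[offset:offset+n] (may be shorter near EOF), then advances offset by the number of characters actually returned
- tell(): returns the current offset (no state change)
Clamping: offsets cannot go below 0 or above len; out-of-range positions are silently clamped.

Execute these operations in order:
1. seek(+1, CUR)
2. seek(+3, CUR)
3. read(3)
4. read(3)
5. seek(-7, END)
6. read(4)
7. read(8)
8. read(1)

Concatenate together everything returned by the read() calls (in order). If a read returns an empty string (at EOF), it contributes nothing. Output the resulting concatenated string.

Answer: HUYYUB285P672

Derivation:
After 1 (seek(+1, CUR)): offset=1
After 2 (seek(+3, CUR)): offset=4
After 3 (read(3)): returned 'HUY', offset=7
After 4 (read(3)): returned 'YUB', offset=10
After 5 (seek(-7, END)): offset=19
After 6 (read(4)): returned '285P', offset=23
After 7 (read(8)): returned '672', offset=26
After 8 (read(1)): returned '', offset=26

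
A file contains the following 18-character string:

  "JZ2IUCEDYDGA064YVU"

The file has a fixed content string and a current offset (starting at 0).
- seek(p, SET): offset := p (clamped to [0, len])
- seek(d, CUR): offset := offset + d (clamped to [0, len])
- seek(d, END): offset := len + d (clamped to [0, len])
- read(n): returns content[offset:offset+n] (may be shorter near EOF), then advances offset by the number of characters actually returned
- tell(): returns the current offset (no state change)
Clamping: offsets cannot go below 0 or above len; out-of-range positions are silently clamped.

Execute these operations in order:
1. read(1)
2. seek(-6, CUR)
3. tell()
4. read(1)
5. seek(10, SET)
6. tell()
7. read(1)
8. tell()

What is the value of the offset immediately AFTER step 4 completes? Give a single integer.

Answer: 1

Derivation:
After 1 (read(1)): returned 'J', offset=1
After 2 (seek(-6, CUR)): offset=0
After 3 (tell()): offset=0
After 4 (read(1)): returned 'J', offset=1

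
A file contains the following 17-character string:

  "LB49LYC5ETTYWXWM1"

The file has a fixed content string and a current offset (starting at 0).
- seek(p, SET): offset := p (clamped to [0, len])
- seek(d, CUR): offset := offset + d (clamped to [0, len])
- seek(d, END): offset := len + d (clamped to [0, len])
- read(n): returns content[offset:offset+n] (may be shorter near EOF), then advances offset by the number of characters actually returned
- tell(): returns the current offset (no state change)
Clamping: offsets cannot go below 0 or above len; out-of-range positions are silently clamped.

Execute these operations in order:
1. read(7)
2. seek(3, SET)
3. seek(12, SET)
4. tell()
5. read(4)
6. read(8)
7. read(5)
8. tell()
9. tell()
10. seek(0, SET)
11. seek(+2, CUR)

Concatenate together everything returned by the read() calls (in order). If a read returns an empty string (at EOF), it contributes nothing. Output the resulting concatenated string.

Answer: LB49LYCWXWM1

Derivation:
After 1 (read(7)): returned 'LB49LYC', offset=7
After 2 (seek(3, SET)): offset=3
After 3 (seek(12, SET)): offset=12
After 4 (tell()): offset=12
After 5 (read(4)): returned 'WXWM', offset=16
After 6 (read(8)): returned '1', offset=17
After 7 (read(5)): returned '', offset=17
After 8 (tell()): offset=17
After 9 (tell()): offset=17
After 10 (seek(0, SET)): offset=0
After 11 (seek(+2, CUR)): offset=2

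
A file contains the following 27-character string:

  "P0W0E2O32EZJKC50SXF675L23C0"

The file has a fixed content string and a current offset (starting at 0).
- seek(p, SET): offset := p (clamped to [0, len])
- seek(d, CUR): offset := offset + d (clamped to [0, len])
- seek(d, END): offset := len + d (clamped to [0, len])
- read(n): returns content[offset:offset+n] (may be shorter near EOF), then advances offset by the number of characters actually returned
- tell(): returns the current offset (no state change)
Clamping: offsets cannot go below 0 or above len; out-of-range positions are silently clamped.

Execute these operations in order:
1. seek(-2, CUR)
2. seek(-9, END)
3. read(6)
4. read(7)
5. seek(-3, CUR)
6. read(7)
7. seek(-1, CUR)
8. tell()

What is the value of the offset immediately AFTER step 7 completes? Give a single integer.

After 1 (seek(-2, CUR)): offset=0
After 2 (seek(-9, END)): offset=18
After 3 (read(6)): returned 'F675L2', offset=24
After 4 (read(7)): returned '3C0', offset=27
After 5 (seek(-3, CUR)): offset=24
After 6 (read(7)): returned '3C0', offset=27
After 7 (seek(-1, CUR)): offset=26

Answer: 26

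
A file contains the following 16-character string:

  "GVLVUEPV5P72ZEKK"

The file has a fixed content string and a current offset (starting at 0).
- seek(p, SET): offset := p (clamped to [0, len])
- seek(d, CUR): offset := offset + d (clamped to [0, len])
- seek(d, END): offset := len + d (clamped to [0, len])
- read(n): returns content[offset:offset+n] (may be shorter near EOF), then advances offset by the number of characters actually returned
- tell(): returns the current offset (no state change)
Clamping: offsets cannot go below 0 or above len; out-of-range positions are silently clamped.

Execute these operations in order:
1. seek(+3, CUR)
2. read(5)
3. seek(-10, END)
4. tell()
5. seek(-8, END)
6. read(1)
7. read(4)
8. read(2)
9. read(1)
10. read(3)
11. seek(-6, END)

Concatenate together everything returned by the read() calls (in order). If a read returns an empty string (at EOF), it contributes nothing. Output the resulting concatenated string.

Answer: VUEPV5P72ZEKK

Derivation:
After 1 (seek(+3, CUR)): offset=3
After 2 (read(5)): returned 'VUEPV', offset=8
After 3 (seek(-10, END)): offset=6
After 4 (tell()): offset=6
After 5 (seek(-8, END)): offset=8
After 6 (read(1)): returned '5', offset=9
After 7 (read(4)): returned 'P72Z', offset=13
After 8 (read(2)): returned 'EK', offset=15
After 9 (read(1)): returned 'K', offset=16
After 10 (read(3)): returned '', offset=16
After 11 (seek(-6, END)): offset=10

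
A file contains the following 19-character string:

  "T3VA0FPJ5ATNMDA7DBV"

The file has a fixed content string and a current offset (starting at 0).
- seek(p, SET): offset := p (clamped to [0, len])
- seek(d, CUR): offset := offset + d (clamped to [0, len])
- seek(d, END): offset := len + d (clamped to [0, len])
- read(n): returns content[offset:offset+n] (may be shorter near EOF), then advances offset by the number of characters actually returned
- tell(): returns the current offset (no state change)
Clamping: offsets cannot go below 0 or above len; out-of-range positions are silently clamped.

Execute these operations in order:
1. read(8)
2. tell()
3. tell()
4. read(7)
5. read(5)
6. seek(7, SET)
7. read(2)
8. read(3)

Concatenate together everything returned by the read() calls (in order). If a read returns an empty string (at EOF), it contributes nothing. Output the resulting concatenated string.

After 1 (read(8)): returned 'T3VA0FPJ', offset=8
After 2 (tell()): offset=8
After 3 (tell()): offset=8
After 4 (read(7)): returned '5ATNMDA', offset=15
After 5 (read(5)): returned '7DBV', offset=19
After 6 (seek(7, SET)): offset=7
After 7 (read(2)): returned 'J5', offset=9
After 8 (read(3)): returned 'ATN', offset=12

Answer: T3VA0FPJ5ATNMDA7DBVJ5ATN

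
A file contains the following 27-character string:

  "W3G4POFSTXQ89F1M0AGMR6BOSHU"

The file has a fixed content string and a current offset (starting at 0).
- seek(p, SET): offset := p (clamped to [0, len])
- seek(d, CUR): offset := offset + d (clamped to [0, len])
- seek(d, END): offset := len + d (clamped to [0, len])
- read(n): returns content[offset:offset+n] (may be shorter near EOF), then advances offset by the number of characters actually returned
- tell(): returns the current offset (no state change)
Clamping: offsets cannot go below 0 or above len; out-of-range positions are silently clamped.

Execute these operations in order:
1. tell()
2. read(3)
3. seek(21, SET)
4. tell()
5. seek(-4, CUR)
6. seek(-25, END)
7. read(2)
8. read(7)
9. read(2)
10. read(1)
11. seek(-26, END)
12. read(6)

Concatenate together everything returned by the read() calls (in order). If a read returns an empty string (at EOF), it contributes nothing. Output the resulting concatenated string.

Answer: W3GG4POFSTXQ89F3G4POF

Derivation:
After 1 (tell()): offset=0
After 2 (read(3)): returned 'W3G', offset=3
After 3 (seek(21, SET)): offset=21
After 4 (tell()): offset=21
After 5 (seek(-4, CUR)): offset=17
After 6 (seek(-25, END)): offset=2
After 7 (read(2)): returned 'G4', offset=4
After 8 (read(7)): returned 'POFSTXQ', offset=11
After 9 (read(2)): returned '89', offset=13
After 10 (read(1)): returned 'F', offset=14
After 11 (seek(-26, END)): offset=1
After 12 (read(6)): returned '3G4POF', offset=7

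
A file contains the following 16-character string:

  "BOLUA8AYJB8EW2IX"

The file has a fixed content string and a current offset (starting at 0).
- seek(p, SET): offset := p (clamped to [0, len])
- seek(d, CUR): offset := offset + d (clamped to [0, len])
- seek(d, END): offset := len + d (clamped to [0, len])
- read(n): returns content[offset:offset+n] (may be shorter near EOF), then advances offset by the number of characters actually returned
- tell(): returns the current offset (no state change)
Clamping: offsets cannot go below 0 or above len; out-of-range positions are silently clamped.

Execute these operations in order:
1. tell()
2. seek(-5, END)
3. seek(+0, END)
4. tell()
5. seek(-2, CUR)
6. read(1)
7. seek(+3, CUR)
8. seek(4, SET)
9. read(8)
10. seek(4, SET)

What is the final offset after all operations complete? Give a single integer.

Answer: 4

Derivation:
After 1 (tell()): offset=0
After 2 (seek(-5, END)): offset=11
After 3 (seek(+0, END)): offset=16
After 4 (tell()): offset=16
After 5 (seek(-2, CUR)): offset=14
After 6 (read(1)): returned 'I', offset=15
After 7 (seek(+3, CUR)): offset=16
After 8 (seek(4, SET)): offset=4
After 9 (read(8)): returned 'A8AYJB8E', offset=12
After 10 (seek(4, SET)): offset=4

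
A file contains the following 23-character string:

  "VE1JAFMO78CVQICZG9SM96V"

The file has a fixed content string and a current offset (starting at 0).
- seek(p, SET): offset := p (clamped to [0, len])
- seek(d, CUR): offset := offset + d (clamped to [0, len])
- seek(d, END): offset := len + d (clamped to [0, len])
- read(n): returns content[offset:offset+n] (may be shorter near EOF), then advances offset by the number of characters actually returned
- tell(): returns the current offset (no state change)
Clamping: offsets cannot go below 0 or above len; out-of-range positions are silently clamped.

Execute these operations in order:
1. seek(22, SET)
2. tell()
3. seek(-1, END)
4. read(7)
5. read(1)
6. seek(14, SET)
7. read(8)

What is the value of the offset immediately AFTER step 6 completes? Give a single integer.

Answer: 14

Derivation:
After 1 (seek(22, SET)): offset=22
After 2 (tell()): offset=22
After 3 (seek(-1, END)): offset=22
After 4 (read(7)): returned 'V', offset=23
After 5 (read(1)): returned '', offset=23
After 6 (seek(14, SET)): offset=14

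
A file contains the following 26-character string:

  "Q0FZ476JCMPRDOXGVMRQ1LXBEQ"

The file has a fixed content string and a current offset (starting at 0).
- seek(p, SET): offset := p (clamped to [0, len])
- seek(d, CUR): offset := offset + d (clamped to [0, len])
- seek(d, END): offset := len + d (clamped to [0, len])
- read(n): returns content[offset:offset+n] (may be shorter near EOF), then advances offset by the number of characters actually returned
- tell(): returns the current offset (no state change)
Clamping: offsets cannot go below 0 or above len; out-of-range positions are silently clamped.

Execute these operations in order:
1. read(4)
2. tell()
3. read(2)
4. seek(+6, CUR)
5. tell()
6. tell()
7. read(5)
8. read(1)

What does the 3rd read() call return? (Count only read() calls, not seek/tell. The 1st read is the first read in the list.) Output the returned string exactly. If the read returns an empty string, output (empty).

After 1 (read(4)): returned 'Q0FZ', offset=4
After 2 (tell()): offset=4
After 3 (read(2)): returned '47', offset=6
After 4 (seek(+6, CUR)): offset=12
After 5 (tell()): offset=12
After 6 (tell()): offset=12
After 7 (read(5)): returned 'DOXGV', offset=17
After 8 (read(1)): returned 'M', offset=18

Answer: DOXGV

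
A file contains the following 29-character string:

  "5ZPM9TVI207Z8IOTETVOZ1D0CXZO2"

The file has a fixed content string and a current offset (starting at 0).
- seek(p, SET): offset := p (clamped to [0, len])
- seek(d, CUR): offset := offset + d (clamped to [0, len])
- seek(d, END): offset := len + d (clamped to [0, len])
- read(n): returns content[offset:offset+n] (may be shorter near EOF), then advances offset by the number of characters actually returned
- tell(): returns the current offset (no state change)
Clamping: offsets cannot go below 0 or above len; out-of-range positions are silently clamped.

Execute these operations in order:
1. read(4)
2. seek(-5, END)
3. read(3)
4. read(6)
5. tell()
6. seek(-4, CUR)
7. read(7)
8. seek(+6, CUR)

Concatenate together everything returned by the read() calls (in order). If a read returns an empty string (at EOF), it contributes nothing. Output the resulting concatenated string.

Answer: 5ZPMCXZO2XZO2

Derivation:
After 1 (read(4)): returned '5ZPM', offset=4
After 2 (seek(-5, END)): offset=24
After 3 (read(3)): returned 'CXZ', offset=27
After 4 (read(6)): returned 'O2', offset=29
After 5 (tell()): offset=29
After 6 (seek(-4, CUR)): offset=25
After 7 (read(7)): returned 'XZO2', offset=29
After 8 (seek(+6, CUR)): offset=29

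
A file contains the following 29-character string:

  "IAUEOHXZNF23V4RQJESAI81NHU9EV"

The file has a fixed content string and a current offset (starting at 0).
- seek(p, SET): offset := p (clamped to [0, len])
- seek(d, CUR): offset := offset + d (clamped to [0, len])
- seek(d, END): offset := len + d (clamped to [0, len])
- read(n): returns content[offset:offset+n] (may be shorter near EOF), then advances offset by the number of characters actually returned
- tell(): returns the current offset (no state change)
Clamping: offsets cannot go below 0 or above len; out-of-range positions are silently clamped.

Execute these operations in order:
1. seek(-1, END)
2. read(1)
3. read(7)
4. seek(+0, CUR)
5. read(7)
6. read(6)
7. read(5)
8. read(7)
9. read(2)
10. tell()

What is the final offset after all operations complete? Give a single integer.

After 1 (seek(-1, END)): offset=28
After 2 (read(1)): returned 'V', offset=29
After 3 (read(7)): returned '', offset=29
After 4 (seek(+0, CUR)): offset=29
After 5 (read(7)): returned '', offset=29
After 6 (read(6)): returned '', offset=29
After 7 (read(5)): returned '', offset=29
After 8 (read(7)): returned '', offset=29
After 9 (read(2)): returned '', offset=29
After 10 (tell()): offset=29

Answer: 29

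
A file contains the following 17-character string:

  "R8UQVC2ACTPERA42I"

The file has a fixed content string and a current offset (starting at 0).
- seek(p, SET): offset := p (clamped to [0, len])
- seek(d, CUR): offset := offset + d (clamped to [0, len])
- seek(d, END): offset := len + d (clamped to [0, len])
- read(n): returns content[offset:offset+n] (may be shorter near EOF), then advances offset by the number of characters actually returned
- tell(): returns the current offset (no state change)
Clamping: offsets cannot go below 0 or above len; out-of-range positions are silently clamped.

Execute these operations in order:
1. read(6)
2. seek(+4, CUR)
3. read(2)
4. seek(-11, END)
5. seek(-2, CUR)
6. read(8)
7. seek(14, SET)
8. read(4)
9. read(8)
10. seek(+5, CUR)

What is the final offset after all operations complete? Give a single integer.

Answer: 17

Derivation:
After 1 (read(6)): returned 'R8UQVC', offset=6
After 2 (seek(+4, CUR)): offset=10
After 3 (read(2)): returned 'PE', offset=12
After 4 (seek(-11, END)): offset=6
After 5 (seek(-2, CUR)): offset=4
After 6 (read(8)): returned 'VC2ACTPE', offset=12
After 7 (seek(14, SET)): offset=14
After 8 (read(4)): returned '42I', offset=17
After 9 (read(8)): returned '', offset=17
After 10 (seek(+5, CUR)): offset=17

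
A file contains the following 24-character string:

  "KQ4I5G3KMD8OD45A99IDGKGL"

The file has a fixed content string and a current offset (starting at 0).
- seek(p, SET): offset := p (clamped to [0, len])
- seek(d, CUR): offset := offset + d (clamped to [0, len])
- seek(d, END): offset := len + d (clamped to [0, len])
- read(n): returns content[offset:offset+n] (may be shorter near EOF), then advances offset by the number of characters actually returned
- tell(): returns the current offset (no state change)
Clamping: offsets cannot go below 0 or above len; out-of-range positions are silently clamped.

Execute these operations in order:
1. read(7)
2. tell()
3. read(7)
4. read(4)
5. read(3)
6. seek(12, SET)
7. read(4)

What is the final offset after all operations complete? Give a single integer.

After 1 (read(7)): returned 'KQ4I5G3', offset=7
After 2 (tell()): offset=7
After 3 (read(7)): returned 'KMD8OD4', offset=14
After 4 (read(4)): returned '5A99', offset=18
After 5 (read(3)): returned 'IDG', offset=21
After 6 (seek(12, SET)): offset=12
After 7 (read(4)): returned 'D45A', offset=16

Answer: 16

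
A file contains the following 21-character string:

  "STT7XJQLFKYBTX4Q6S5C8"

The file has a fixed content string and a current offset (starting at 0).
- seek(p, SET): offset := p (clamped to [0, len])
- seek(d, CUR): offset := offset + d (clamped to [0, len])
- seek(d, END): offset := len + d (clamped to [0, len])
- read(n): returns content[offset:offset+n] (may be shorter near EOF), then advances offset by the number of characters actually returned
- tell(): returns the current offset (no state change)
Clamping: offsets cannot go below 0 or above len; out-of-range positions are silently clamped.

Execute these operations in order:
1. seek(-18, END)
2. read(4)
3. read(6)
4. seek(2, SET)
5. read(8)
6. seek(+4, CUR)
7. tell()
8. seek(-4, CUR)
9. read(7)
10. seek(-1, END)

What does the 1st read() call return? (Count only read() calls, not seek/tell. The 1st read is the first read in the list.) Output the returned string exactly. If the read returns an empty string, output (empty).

After 1 (seek(-18, END)): offset=3
After 2 (read(4)): returned '7XJQ', offset=7
After 3 (read(6)): returned 'LFKYBT', offset=13
After 4 (seek(2, SET)): offset=2
After 5 (read(8)): returned 'T7XJQLFK', offset=10
After 6 (seek(+4, CUR)): offset=14
After 7 (tell()): offset=14
After 8 (seek(-4, CUR)): offset=10
After 9 (read(7)): returned 'YBTX4Q6', offset=17
After 10 (seek(-1, END)): offset=20

Answer: 7XJQ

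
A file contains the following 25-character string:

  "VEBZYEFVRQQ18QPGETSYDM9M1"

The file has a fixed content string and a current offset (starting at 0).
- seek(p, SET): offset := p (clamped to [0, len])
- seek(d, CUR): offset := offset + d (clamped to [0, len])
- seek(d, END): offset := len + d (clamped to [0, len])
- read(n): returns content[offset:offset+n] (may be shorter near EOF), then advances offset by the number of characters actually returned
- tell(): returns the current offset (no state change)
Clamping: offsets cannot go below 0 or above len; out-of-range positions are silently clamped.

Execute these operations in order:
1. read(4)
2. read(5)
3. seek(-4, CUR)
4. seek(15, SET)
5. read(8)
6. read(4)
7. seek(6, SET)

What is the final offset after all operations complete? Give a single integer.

After 1 (read(4)): returned 'VEBZ', offset=4
After 2 (read(5)): returned 'YEFVR', offset=9
After 3 (seek(-4, CUR)): offset=5
After 4 (seek(15, SET)): offset=15
After 5 (read(8)): returned 'GETSYDM9', offset=23
After 6 (read(4)): returned 'M1', offset=25
After 7 (seek(6, SET)): offset=6

Answer: 6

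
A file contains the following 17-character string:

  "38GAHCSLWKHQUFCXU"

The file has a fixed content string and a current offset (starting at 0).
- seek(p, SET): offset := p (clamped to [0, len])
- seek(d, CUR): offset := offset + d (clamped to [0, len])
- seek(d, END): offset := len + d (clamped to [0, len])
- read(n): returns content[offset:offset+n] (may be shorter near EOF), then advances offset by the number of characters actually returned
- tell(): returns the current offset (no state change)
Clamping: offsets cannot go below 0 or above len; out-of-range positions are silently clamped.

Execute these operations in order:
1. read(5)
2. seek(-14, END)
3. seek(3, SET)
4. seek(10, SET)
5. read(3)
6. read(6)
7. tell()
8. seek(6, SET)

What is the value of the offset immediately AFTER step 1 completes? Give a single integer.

After 1 (read(5)): returned '38GAH', offset=5

Answer: 5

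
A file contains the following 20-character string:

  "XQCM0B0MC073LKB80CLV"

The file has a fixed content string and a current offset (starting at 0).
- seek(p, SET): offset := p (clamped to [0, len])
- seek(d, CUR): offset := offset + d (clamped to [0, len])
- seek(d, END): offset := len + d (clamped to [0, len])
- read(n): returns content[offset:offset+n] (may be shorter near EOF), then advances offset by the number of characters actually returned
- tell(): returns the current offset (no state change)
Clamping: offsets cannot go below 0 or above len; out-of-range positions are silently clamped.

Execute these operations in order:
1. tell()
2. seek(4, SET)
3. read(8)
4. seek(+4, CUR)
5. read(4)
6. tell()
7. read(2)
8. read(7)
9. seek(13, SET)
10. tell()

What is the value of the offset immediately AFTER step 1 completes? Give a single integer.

Answer: 0

Derivation:
After 1 (tell()): offset=0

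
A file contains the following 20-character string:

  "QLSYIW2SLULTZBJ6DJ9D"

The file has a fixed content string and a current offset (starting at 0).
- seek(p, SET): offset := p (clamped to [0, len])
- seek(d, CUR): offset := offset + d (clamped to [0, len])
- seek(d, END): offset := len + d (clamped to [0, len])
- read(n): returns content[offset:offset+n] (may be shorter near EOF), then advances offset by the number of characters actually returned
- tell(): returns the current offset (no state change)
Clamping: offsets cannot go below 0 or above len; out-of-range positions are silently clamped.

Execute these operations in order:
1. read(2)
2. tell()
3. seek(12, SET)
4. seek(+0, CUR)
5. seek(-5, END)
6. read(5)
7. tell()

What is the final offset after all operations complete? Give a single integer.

After 1 (read(2)): returned 'QL', offset=2
After 2 (tell()): offset=2
After 3 (seek(12, SET)): offset=12
After 4 (seek(+0, CUR)): offset=12
After 5 (seek(-5, END)): offset=15
After 6 (read(5)): returned '6DJ9D', offset=20
After 7 (tell()): offset=20

Answer: 20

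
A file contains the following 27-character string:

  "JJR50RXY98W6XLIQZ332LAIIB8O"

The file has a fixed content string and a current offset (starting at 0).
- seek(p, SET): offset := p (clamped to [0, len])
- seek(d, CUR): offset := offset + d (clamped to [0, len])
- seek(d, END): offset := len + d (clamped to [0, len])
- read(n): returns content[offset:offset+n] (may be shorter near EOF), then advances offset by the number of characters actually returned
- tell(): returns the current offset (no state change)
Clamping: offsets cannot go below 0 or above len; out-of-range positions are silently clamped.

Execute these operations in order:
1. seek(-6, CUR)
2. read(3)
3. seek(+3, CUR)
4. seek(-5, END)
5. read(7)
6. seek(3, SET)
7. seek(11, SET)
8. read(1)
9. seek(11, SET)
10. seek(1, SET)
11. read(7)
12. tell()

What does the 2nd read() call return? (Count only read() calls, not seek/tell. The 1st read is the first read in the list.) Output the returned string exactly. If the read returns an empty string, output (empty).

Answer: IIB8O

Derivation:
After 1 (seek(-6, CUR)): offset=0
After 2 (read(3)): returned 'JJR', offset=3
After 3 (seek(+3, CUR)): offset=6
After 4 (seek(-5, END)): offset=22
After 5 (read(7)): returned 'IIB8O', offset=27
After 6 (seek(3, SET)): offset=3
After 7 (seek(11, SET)): offset=11
After 8 (read(1)): returned '6', offset=12
After 9 (seek(11, SET)): offset=11
After 10 (seek(1, SET)): offset=1
After 11 (read(7)): returned 'JR50RXY', offset=8
After 12 (tell()): offset=8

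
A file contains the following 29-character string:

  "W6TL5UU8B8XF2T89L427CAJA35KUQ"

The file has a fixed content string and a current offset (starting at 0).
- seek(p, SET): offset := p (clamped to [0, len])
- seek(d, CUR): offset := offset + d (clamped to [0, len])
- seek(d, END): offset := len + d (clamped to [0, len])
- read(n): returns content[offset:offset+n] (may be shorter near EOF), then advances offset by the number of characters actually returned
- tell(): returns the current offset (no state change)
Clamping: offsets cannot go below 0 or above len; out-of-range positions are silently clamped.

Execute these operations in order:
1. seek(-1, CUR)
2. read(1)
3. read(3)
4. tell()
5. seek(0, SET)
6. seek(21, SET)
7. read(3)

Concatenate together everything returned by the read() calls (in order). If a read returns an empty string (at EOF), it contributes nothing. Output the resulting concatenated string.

After 1 (seek(-1, CUR)): offset=0
After 2 (read(1)): returned 'W', offset=1
After 3 (read(3)): returned '6TL', offset=4
After 4 (tell()): offset=4
After 5 (seek(0, SET)): offset=0
After 6 (seek(21, SET)): offset=21
After 7 (read(3)): returned 'AJA', offset=24

Answer: W6TLAJA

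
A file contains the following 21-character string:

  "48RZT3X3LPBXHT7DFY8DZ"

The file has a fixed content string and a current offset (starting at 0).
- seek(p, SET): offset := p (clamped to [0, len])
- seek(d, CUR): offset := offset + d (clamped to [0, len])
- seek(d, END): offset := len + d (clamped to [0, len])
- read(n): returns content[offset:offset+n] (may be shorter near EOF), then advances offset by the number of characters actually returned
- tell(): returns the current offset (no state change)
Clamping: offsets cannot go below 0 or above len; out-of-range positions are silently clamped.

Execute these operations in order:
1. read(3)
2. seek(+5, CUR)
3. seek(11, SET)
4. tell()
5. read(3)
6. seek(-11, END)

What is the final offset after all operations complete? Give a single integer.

After 1 (read(3)): returned '48R', offset=3
After 2 (seek(+5, CUR)): offset=8
After 3 (seek(11, SET)): offset=11
After 4 (tell()): offset=11
After 5 (read(3)): returned 'XHT', offset=14
After 6 (seek(-11, END)): offset=10

Answer: 10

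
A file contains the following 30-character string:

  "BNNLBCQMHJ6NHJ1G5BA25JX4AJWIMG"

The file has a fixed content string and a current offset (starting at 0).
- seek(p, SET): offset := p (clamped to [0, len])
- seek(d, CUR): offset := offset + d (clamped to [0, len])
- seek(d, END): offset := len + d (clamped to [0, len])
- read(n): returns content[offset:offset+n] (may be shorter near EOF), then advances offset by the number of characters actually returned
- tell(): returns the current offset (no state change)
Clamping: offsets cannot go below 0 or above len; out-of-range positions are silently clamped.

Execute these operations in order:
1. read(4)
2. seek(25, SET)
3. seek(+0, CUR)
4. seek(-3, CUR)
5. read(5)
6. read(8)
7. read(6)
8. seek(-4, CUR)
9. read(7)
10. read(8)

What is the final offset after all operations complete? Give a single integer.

After 1 (read(4)): returned 'BNNL', offset=4
After 2 (seek(25, SET)): offset=25
After 3 (seek(+0, CUR)): offset=25
After 4 (seek(-3, CUR)): offset=22
After 5 (read(5)): returned 'X4AJW', offset=27
After 6 (read(8)): returned 'IMG', offset=30
After 7 (read(6)): returned '', offset=30
After 8 (seek(-4, CUR)): offset=26
After 9 (read(7)): returned 'WIMG', offset=30
After 10 (read(8)): returned '', offset=30

Answer: 30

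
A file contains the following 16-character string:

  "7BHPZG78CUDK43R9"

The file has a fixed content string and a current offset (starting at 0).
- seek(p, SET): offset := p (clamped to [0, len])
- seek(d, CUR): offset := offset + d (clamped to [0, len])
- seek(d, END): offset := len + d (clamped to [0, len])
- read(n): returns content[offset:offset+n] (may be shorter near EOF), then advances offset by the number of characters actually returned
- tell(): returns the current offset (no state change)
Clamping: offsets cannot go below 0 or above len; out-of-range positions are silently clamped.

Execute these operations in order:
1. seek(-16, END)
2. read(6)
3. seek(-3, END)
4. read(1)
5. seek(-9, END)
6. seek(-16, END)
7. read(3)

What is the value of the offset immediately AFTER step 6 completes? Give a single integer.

Answer: 0

Derivation:
After 1 (seek(-16, END)): offset=0
After 2 (read(6)): returned '7BHPZG', offset=6
After 3 (seek(-3, END)): offset=13
After 4 (read(1)): returned '3', offset=14
After 5 (seek(-9, END)): offset=7
After 6 (seek(-16, END)): offset=0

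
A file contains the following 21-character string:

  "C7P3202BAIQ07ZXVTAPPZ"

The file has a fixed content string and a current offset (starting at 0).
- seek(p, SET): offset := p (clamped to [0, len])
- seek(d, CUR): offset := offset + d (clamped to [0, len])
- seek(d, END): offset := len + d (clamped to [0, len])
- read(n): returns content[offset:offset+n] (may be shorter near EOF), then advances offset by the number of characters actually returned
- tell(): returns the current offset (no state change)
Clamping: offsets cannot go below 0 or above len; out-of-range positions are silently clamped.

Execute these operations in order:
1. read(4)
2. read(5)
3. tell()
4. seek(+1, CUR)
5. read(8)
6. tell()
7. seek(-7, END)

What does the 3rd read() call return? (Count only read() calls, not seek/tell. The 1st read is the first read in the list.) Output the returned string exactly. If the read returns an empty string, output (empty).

After 1 (read(4)): returned 'C7P3', offset=4
After 2 (read(5)): returned '202BA', offset=9
After 3 (tell()): offset=9
After 4 (seek(+1, CUR)): offset=10
After 5 (read(8)): returned 'Q07ZXVTA', offset=18
After 6 (tell()): offset=18
After 7 (seek(-7, END)): offset=14

Answer: Q07ZXVTA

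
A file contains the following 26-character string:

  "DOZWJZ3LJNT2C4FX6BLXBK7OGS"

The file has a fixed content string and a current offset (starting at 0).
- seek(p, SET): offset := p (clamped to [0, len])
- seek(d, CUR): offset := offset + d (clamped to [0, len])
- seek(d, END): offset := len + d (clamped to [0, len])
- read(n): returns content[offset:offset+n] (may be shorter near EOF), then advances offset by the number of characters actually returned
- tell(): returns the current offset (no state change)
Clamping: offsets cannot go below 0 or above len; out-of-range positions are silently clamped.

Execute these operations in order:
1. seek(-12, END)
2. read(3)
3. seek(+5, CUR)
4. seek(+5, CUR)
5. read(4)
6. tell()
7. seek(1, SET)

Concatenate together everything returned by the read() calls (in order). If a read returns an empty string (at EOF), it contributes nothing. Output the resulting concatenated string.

Answer: FX6

Derivation:
After 1 (seek(-12, END)): offset=14
After 2 (read(3)): returned 'FX6', offset=17
After 3 (seek(+5, CUR)): offset=22
After 4 (seek(+5, CUR)): offset=26
After 5 (read(4)): returned '', offset=26
After 6 (tell()): offset=26
After 7 (seek(1, SET)): offset=1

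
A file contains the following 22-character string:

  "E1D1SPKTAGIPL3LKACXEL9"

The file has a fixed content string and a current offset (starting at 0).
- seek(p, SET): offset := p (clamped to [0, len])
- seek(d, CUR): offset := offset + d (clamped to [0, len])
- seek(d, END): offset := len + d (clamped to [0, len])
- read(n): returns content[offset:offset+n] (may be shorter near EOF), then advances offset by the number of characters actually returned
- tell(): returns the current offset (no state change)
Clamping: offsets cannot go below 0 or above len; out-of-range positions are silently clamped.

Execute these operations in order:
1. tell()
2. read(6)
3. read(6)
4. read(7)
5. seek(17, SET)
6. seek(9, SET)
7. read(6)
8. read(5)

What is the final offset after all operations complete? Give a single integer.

After 1 (tell()): offset=0
After 2 (read(6)): returned 'E1D1SP', offset=6
After 3 (read(6)): returned 'KTAGIP', offset=12
After 4 (read(7)): returned 'L3LKACX', offset=19
After 5 (seek(17, SET)): offset=17
After 6 (seek(9, SET)): offset=9
After 7 (read(6)): returned 'GIPL3L', offset=15
After 8 (read(5)): returned 'KACXE', offset=20

Answer: 20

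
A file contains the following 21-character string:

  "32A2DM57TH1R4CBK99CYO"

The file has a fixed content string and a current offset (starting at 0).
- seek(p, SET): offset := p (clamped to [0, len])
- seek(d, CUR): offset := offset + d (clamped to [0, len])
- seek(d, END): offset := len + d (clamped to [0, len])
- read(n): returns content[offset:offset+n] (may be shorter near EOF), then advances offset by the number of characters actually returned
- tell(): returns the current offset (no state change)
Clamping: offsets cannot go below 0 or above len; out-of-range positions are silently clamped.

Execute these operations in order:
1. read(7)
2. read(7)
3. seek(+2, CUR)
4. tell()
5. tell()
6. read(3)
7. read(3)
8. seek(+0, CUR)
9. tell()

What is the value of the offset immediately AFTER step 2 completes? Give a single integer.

After 1 (read(7)): returned '32A2DM5', offset=7
After 2 (read(7)): returned '7TH1R4C', offset=14

Answer: 14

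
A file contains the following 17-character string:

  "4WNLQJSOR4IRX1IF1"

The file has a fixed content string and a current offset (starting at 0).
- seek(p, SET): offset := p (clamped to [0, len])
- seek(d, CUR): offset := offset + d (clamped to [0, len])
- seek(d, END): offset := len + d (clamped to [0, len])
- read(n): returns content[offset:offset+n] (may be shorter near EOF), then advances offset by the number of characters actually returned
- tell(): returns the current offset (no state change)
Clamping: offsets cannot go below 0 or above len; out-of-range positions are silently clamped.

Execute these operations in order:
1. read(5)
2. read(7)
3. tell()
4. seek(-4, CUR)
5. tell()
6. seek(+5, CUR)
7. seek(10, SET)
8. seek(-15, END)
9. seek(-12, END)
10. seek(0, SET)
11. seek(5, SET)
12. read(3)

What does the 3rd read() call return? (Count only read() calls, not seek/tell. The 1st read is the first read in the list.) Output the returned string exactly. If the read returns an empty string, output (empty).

After 1 (read(5)): returned '4WNLQ', offset=5
After 2 (read(7)): returned 'JSOR4IR', offset=12
After 3 (tell()): offset=12
After 4 (seek(-4, CUR)): offset=8
After 5 (tell()): offset=8
After 6 (seek(+5, CUR)): offset=13
After 7 (seek(10, SET)): offset=10
After 8 (seek(-15, END)): offset=2
After 9 (seek(-12, END)): offset=5
After 10 (seek(0, SET)): offset=0
After 11 (seek(5, SET)): offset=5
After 12 (read(3)): returned 'JSO', offset=8

Answer: JSO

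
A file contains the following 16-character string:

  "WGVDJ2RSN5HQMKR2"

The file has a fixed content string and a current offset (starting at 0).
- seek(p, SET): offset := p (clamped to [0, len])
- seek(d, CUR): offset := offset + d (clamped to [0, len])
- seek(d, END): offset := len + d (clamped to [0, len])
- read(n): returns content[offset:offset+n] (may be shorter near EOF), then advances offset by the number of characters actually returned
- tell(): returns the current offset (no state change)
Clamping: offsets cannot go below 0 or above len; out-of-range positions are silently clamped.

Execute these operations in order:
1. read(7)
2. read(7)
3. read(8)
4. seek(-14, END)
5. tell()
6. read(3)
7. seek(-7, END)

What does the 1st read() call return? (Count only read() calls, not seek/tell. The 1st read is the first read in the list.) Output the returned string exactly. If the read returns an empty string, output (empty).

After 1 (read(7)): returned 'WGVDJ2R', offset=7
After 2 (read(7)): returned 'SN5HQMK', offset=14
After 3 (read(8)): returned 'R2', offset=16
After 4 (seek(-14, END)): offset=2
After 5 (tell()): offset=2
After 6 (read(3)): returned 'VDJ', offset=5
After 7 (seek(-7, END)): offset=9

Answer: WGVDJ2R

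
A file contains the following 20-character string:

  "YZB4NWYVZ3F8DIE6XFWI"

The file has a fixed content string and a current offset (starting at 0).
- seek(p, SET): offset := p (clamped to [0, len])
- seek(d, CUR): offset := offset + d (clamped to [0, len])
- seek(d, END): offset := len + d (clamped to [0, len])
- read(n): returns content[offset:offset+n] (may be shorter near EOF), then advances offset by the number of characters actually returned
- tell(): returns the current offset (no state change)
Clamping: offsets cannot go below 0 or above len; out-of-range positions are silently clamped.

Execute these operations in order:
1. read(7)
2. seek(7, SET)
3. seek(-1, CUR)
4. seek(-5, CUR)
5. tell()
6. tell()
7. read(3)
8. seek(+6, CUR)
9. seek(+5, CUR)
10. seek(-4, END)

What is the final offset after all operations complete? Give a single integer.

Answer: 16

Derivation:
After 1 (read(7)): returned 'YZB4NWY', offset=7
After 2 (seek(7, SET)): offset=7
After 3 (seek(-1, CUR)): offset=6
After 4 (seek(-5, CUR)): offset=1
After 5 (tell()): offset=1
After 6 (tell()): offset=1
After 7 (read(3)): returned 'ZB4', offset=4
After 8 (seek(+6, CUR)): offset=10
After 9 (seek(+5, CUR)): offset=15
After 10 (seek(-4, END)): offset=16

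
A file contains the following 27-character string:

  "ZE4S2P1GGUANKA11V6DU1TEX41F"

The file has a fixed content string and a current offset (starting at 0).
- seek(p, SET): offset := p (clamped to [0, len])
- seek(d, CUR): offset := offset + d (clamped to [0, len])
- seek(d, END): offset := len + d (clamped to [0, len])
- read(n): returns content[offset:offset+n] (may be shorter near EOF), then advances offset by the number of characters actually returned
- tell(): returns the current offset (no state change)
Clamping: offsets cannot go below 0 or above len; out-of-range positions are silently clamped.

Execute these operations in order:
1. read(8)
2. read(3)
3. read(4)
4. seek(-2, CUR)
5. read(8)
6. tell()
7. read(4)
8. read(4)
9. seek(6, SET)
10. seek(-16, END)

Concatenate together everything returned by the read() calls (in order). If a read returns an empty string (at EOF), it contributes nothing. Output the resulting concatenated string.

Answer: ZE4S2P1GGUANKA1A11V6DU1TEX41F

Derivation:
After 1 (read(8)): returned 'ZE4S2P1G', offset=8
After 2 (read(3)): returned 'GUA', offset=11
After 3 (read(4)): returned 'NKA1', offset=15
After 4 (seek(-2, CUR)): offset=13
After 5 (read(8)): returned 'A11V6DU1', offset=21
After 6 (tell()): offset=21
After 7 (read(4)): returned 'TEX4', offset=25
After 8 (read(4)): returned '1F', offset=27
After 9 (seek(6, SET)): offset=6
After 10 (seek(-16, END)): offset=11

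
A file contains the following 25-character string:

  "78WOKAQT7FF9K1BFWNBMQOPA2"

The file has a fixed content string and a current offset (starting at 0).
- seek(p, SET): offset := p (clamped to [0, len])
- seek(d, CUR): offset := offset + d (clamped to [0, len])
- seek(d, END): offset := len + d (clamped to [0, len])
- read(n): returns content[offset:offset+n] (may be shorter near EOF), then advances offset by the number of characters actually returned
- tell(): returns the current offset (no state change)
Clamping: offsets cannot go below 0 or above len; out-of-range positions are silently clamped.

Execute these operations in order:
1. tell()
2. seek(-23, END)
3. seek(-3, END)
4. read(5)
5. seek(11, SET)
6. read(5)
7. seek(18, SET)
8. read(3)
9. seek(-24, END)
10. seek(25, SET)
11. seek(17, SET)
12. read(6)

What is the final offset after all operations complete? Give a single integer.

Answer: 23

Derivation:
After 1 (tell()): offset=0
After 2 (seek(-23, END)): offset=2
After 3 (seek(-3, END)): offset=22
After 4 (read(5)): returned 'PA2', offset=25
After 5 (seek(11, SET)): offset=11
After 6 (read(5)): returned '9K1BF', offset=16
After 7 (seek(18, SET)): offset=18
After 8 (read(3)): returned 'BMQ', offset=21
After 9 (seek(-24, END)): offset=1
After 10 (seek(25, SET)): offset=25
After 11 (seek(17, SET)): offset=17
After 12 (read(6)): returned 'NBMQOP', offset=23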